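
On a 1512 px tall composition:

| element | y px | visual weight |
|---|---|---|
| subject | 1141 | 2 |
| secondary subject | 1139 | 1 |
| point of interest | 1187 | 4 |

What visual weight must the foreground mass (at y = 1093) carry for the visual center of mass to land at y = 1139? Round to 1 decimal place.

w ≈ 4.3

Known weights sum to 2 + 1 + 4 = 7; their moment is 2·1141 + 1·1139 + 4·1187 = 8169.
Set Σw·y/Σw = 1139: (8169 + 1093w) = 1139·(7 + w).
So w = (1139·7 − 8169)/(1093 − 1139) = -196/-46 ≈ 4.26.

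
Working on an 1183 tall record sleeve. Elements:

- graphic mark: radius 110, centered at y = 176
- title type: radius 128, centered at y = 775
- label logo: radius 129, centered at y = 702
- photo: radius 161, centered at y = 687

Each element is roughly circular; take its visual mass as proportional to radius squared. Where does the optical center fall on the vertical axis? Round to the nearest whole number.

y ≈ 624

Weights ∝ r²: graphic mark 110² = 12100, title type 128² = 16384, label logo 129² = 16641, photo 161² = 25921; Σw = 71046.
y-moment: 12100·176 + 16384·775 + 16641·702 + 25921·687 = 44316909; centroid 44316909/71046 ≈ 623.78.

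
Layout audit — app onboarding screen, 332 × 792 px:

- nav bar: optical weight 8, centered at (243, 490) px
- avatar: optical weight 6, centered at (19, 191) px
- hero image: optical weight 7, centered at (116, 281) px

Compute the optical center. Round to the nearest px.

(137, 335)

Weights sum to 8 + 6 + 7 = 21.
Σw·x = 8·243 + 6·19 + 7·116 = 2870, so x̄ = 2870/21 ≈ 136.67.
Σw·y = 8·490 + 6·191 + 7·281 = 7033, so ȳ = 7033/21 ≈ 334.90.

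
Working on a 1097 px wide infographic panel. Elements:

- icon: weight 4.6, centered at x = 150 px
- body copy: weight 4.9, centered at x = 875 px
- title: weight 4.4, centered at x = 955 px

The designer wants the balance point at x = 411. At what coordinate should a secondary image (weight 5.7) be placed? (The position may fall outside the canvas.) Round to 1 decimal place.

x ≈ -197.2

New total weight: (4.6 + 4.9 + 4.4) + 5.7 = 19.6.
x: target moment 19.6×411 = 8055.6; current 4.6·150 + 4.9·875 + 4.4·955 = 9179.5; the secondary image supplies -1123.9, so x = -1123.9/5.7 ≈ -197.18.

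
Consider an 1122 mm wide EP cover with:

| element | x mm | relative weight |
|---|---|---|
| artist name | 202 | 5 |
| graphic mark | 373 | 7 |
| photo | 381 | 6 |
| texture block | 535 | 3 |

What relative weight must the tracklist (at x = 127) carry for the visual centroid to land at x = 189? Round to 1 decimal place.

w ≈ 57.1

Known weights sum to 5 + 7 + 6 + 3 = 21; their moment is 5·202 + 7·373 + 6·381 + 3·535 = 7512.
For the centroid to hit 189: (7512 + w·127) / (21 + w) = 189.
Solving: w = (189·21 − 7512) / (127 − 189) = -3543 / -62 ≈ 57.15.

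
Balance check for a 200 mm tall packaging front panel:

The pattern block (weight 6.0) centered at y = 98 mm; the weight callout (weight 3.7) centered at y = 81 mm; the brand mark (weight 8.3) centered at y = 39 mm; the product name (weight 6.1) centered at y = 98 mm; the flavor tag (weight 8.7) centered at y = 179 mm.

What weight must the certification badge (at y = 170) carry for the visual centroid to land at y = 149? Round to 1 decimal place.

w ≈ 72.4

Existing Σw = 32.8 (6.0 + 3.7 + 8.3 + 6.1 + 8.7); existing moment 6.0·98 + 3.7·81 + 8.3·39 + 6.1·98 + 8.7·179 = 3366.5.
Set Σw·y/Σw = 149: (3366.5 + 170w) = 149·(32.8 + w).
So w = (149·32.8 − 3366.5)/(170 − 149) = 1520.7/21 ≈ 72.41.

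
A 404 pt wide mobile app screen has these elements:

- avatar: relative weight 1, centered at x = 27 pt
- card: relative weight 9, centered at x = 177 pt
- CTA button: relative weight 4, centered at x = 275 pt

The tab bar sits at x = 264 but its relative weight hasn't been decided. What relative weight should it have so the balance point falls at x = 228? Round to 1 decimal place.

Known weights sum to 1 + 9 + 4 = 14; their moment is 1·27 + 9·177 + 4·275 = 2720.
Balance at x = 228 requires (2720 + w·264) / (14 + w) = 228.
Rearranging, w·(264 − 228) = 228·14 − 2720 = 472, so w ≈ 472/36 = 13.11.

w ≈ 13.1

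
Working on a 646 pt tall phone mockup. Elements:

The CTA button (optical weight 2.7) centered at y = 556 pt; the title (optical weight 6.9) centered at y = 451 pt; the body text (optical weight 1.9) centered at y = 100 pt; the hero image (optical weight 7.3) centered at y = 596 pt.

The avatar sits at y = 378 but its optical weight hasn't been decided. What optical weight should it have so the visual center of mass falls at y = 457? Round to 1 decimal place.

Existing Σw = 18.8 (2.7 + 6.9 + 1.9 + 7.3); existing moment 2.7·556 + 6.9·451 + 1.9·100 + 7.3·596 = 9153.9.
Set Σw·y/Σw = 457: (9153.9 + 378w) = 457·(18.8 + w).
Solving: w = (457·18.8 − 9153.9) / (378 − 457) = -562.3 / -79 ≈ 7.12.

w ≈ 7.1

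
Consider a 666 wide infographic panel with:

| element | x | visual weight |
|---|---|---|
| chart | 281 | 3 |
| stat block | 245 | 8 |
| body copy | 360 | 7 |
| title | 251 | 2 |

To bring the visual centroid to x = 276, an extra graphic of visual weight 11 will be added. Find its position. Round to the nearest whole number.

With the extra graphic, Σw becomes 3 + 8 + 7 + 2 + 11 = 31.
x: need Σw·x = 31·276 = 8556. Existing = 3·281 + 8·245 + 7·360 + 2·251 = 5825. Remainder 2731 / 11 ≈ 248.27.

x ≈ 248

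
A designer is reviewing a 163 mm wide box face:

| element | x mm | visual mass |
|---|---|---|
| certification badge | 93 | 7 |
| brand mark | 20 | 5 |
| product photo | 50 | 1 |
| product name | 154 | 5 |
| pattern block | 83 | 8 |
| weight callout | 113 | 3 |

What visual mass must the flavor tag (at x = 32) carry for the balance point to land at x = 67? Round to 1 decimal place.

w ≈ 18.0

Fixed elements: Σw = 7 + 5 + 1 + 5 + 8 + 3 = 29, Σw·x = 7·93 + 5·20 + 1·50 + 5·154 + 8·83 + 3·113 = 2574.
For the centroid to hit 67: (2574 + w·32) / (29 + w) = 67.
Rearranging, w·(32 − 67) = 67·29 − 2574 = -631, so w ≈ -631/-35 = 18.03.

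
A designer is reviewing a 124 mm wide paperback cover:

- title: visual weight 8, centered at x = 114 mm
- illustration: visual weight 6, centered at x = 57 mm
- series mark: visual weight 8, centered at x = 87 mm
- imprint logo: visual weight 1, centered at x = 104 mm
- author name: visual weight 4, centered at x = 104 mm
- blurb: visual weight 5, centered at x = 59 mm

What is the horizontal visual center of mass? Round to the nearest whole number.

x ≈ 86

Σw = 8 + 6 + 8 + 1 + 4 + 5 = 32.
x-moment: 8·114 + 6·57 + 8·87 + 1·104 + 4·104 + 5·59 = 2765; centroid 2765/32 ≈ 86.41.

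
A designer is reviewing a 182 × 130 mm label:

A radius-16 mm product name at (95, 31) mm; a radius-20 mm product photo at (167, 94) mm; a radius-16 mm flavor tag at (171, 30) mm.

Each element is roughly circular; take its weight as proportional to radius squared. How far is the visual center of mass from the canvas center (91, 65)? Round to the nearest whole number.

Weights ∝ r²: product name 16² = 256, product photo 20² = 400, flavor tag 16² = 256; Σw = 912.
x: (256·95 + 400·167 + 256·171) / 912 = 134896 / 912 ≈ 147.91
y: (256·31 + 400·94 + 256·30) / 912 = 53216 / 912 ≈ 58.35
Relative to (91, 65): Δ = (56.91, -6.65); |Δ| = √(56.91² + -6.65²) ≈ 57.30.

≈ 57 mm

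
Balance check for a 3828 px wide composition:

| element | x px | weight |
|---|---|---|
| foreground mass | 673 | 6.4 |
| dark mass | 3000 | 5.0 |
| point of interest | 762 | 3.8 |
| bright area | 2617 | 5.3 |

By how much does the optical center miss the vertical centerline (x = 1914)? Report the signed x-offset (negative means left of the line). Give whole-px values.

≈ -154 px

Total weight = 6.4 + 5.0 + 3.8 + 5.3 = 20.5.
x: (6.4·673 + 5.0·3000 + 3.8·762 + 5.3·2617) / 20.5 = 36072.9 / 20.5 ≈ 1759.65
Offset from x = 1914: 1759.65 − 1914 ≈ -154.35.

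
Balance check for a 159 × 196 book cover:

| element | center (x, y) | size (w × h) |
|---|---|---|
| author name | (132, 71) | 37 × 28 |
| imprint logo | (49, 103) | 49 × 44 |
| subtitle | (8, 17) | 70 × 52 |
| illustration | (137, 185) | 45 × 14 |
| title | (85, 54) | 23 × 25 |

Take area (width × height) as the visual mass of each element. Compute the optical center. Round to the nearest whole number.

(51, 63)

Areas → weights: author name 37·28 = 1036, imprint logo 49·44 = 2156, subtitle 70·52 = 3640, illustration 45·14 = 630, title 23·25 = 575; Σw = 8037.
x: (1036·132 + 2156·49 + 3640·8 + 630·137 + 575·85) / 8037 = 406701 / 8037 ≈ 50.60
y: (1036·71 + 2156·103 + 3640·17 + 630·185 + 575·54) / 8037 = 505104 / 8037 ≈ 62.85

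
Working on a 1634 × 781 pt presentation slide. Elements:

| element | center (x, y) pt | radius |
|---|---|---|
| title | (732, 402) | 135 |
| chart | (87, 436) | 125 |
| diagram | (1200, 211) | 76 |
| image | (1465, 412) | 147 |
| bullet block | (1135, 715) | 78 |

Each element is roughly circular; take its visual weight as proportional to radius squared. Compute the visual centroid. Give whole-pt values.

r² weights: title 135² = 18225, chart 125² = 15625, diagram 76² = 5776, image 147² = 21609, bullet block 78² = 6084. Total = 67319.
x-moment: 18225·732 + 15625·87 + 5776·1200 + 21609·1465 + 6084·1135 = 60193800; centroid 60193800/67319 ≈ 894.16.
y-moment: 18225·402 + 15625·436 + 5776·211 + 21609·412 + 6084·715 = 28610654; centroid 28610654/67319 ≈ 425.00.

(894, 425)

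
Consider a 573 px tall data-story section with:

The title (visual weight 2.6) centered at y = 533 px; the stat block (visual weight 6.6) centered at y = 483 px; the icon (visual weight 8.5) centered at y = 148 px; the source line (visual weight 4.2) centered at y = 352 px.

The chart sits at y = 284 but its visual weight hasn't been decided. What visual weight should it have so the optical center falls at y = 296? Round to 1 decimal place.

Existing Σw = 21.9 (2.6 + 6.6 + 8.5 + 4.2); existing moment 2.6·533 + 6.6·483 + 8.5·148 + 4.2·352 = 7310.0.
Set Σw·y/Σw = 296: (7310.0 + 284w) = 296·(21.9 + w).
Solving: w = (296·21.9 − 7310.0) / (284 − 296) = -827.6 / -12 ≈ 68.97.

w ≈ 69.0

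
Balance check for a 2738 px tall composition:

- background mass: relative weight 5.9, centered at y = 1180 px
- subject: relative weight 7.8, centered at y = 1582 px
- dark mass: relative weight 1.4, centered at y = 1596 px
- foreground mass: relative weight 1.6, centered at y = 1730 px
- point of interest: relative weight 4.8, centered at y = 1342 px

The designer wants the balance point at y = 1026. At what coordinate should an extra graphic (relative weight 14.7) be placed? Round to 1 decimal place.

New total weight: (5.9 + 7.8 + 1.4 + 1.6 + 4.8) + 14.7 = 36.2.
y: target moment 36.2×1026 = 37141.2; current 5.9·1180 + 7.8·1582 + 1.4·1596 + 1.6·1730 + 4.8·1342 = 30745.6; the extra graphic supplies 6395.6, so y = 6395.6/14.7 ≈ 435.07.

y ≈ 435.1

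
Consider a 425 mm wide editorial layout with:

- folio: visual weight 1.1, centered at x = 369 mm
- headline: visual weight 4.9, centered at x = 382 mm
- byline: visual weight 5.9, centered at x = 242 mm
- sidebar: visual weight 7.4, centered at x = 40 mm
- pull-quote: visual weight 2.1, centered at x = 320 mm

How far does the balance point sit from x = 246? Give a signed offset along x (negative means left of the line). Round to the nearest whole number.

Total weight = 1.1 + 4.9 + 5.9 + 7.4 + 2.1 = 21.4.
x: (1.1·369 + 4.9·382 + 5.9·242 + 7.4·40 + 2.1·320) / 21.4 = 4673.5 / 21.4 ≈ 218.39
Difference: 218.39 − 246 ≈ -27.61.

≈ -28 mm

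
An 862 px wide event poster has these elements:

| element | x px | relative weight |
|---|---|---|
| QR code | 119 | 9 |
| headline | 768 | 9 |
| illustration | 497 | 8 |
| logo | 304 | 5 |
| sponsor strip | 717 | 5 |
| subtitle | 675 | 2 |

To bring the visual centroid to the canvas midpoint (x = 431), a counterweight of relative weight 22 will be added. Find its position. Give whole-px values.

New total weight: (9 + 9 + 8 + 5 + 5 + 2) + 22 = 60.
x: need Σw·x = 60·431 = 25860. Existing = 9·119 + 9·768 + 8·497 + 5·304 + 5·717 + 2·675 = 18414. Remainder 7446 / 22 ≈ 338.45.

x ≈ 338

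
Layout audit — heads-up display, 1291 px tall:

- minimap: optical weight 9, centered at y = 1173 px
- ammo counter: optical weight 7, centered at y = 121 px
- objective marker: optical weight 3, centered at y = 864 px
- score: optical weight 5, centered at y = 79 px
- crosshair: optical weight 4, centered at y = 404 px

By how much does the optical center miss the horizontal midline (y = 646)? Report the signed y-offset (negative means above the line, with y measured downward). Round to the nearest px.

Σw = 9 + 7 + 3 + 5 + 4 = 28.
y-moment: 9·1173 + 7·121 + 3·864 + 5·79 + 4·404 = 16007; centroid 16007/28 ≈ 571.68.
Against y = 646, that's 571.68 − 646 = -74.32.

≈ -74 px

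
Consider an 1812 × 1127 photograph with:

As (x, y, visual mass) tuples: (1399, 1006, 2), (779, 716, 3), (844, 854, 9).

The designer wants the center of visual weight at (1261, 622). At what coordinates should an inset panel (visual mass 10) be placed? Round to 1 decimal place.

With the inset panel, Σw becomes 2 + 3 + 9 + 10 = 24.
Along x: (12731 + 10·x) / 24 = 1261 (existing moment 2·1399 + 3·779 + 9·844 = 12731) ⇒ x = (30264 − 12731) / 10 ≈ 1753.30.
Along y: (11846 + 10·y) / 24 = 622 (existing moment 2·1006 + 3·716 + 9·854 = 11846) ⇒ y = (14928 − 11846) / 10 ≈ 308.20.

(1753.3, 308.2)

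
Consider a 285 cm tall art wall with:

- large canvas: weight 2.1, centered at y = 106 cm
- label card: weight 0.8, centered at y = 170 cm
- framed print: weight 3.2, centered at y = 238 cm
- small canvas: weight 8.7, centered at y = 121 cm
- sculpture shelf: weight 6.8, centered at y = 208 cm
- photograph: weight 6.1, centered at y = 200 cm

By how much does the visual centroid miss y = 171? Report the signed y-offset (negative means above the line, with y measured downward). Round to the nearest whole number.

≈ 3 cm

Σw = 2.1 + 0.8 + 3.2 + 8.7 + 6.8 + 6.1 = 27.7.
Σw·y = 4807.3; ȳ = 4807.3/27.7 ≈ 173.55.
Against y = 171, that's 173.55 − 171 = 2.55.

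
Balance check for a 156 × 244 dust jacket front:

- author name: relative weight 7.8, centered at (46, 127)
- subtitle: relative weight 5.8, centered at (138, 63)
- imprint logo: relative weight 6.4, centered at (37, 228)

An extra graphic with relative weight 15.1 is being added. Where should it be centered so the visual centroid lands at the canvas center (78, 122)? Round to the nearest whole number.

After adding the extra graphic, total weight = 7.8 + 5.8 + 6.4 + 15.1 = 35.1.
Along x: (1396.0 + 15.1·x) / 35.1 = 78 (existing moment 7.8·46 + 5.8·138 + 6.4·37 = 1396.0) ⇒ x = (2737.8 − 1396.0) / 15.1 ≈ 88.86.
Along y: (2815.2 + 15.1·y) / 35.1 = 122 (existing moment 7.8·127 + 5.8·63 + 6.4·228 = 2815.2) ⇒ y = (4282.2 − 2815.2) / 15.1 ≈ 97.15.

(89, 97)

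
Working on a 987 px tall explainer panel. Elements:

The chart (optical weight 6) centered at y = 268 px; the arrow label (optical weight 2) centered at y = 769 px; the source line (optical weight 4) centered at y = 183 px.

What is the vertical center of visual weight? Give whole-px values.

y ≈ 323

Total weight = 6 + 2 + 4 = 12.
y: (6·268 + 2·769 + 4·183) / 12 = 3878 / 12 ≈ 323.17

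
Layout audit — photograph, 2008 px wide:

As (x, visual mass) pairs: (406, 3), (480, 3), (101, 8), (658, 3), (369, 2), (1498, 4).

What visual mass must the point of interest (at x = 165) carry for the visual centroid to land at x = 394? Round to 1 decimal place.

w ≈ 13.6

Existing Σw = 23 (3 + 3 + 8 + 3 + 2 + 4); existing moment 3·406 + 3·480 + 8·101 + 3·658 + 2·369 + 4·1498 = 12170.
Set Σw·x/Σw = 394: (12170 + 165w) = 394·(23 + w).
Solving: w = (394·23 − 12170) / (165 − 394) = -3108 / -229 ≈ 13.57.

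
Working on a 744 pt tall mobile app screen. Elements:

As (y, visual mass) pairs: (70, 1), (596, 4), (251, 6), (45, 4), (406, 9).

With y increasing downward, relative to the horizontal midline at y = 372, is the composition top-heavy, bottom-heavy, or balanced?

top-heavy

Σw = 1 + 4 + 6 + 4 + 9 = 24.
Σw·y = 1·70 + 4·596 + 6·251 + 4·45 + 9·406 = 7794, so ȳ = 7794/24 ≈ 324.75.
324.8 vs midline 372 → top-heavy.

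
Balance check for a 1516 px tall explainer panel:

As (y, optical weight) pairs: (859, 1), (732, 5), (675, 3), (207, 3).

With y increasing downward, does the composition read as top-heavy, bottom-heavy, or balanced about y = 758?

Σw = 1 + 5 + 3 + 3 = 12.
Σw·y = 1·859 + 5·732 + 3·675 + 3·207 = 7165, so ȳ = 7165/12 ≈ 597.08.
Since 597.1 is above (smaller y than) 758, the composition reads top-heavy.

top-heavy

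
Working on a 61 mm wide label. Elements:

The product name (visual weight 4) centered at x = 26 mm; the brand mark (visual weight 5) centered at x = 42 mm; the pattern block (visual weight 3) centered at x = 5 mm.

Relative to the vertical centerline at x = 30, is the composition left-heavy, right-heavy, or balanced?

Weights sum to 4 + 5 + 3 = 12.
Σw·x = 4·26 + 5·42 + 3·5 = 329, so x̄ = 329/12 ≈ 27.42.
Since 27.4 is left of 30, the composition reads left-heavy.

left-heavy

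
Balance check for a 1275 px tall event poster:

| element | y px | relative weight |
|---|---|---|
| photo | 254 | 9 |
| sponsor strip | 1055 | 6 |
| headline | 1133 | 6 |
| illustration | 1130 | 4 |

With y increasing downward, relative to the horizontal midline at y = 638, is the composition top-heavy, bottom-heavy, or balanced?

bottom-heavy

Σw = 9 + 6 + 6 + 4 = 25.
Σw·y = 9·254 + 6·1055 + 6·1133 + 4·1130 = 19934, so ȳ = 19934/25 ≈ 797.36.
Since 797.4 is below (larger y than) 638, the composition reads bottom-heavy.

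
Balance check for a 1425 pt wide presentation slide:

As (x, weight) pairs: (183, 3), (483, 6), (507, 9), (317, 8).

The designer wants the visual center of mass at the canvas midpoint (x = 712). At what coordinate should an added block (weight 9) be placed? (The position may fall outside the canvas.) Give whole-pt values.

With the added block, Σw becomes 3 + 6 + 9 + 8 + 9 = 35.
Along x: (10546 + 9·x) / 35 = 712 (existing moment 3·183 + 6·483 + 9·507 + 8·317 = 10546) ⇒ x = (24920 − 10546) / 9 ≈ 1597.11.

x ≈ 1597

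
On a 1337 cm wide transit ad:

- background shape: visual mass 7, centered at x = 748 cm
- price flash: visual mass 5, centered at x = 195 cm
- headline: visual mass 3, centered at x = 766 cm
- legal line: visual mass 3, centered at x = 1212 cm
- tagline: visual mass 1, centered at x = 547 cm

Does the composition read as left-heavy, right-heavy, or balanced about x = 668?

Weights sum to 7 + 5 + 3 + 3 + 1 = 19.
x-moment: 7·748 + 5·195 + 3·766 + 3·1212 + 1·547 = 12692; centroid 12692/19 ≈ 668.00.
The centroid 668.00 matches the midline at 668, so the layout is balanced.

balanced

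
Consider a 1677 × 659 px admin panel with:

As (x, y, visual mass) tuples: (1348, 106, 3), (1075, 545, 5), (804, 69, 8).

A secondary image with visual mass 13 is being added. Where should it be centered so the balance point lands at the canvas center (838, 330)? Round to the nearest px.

(650, 460)

New total weight: (3 + 5 + 8) + 13 = 29.
x: target moment 29×838 = 24302; current 3·1348 + 5·1075 + 8·804 = 15851; the secondary image supplies 8451, so x = 8451/13 ≈ 650.08.
y: target moment 29×330 = 9570; current 3·106 + 5·545 + 8·69 = 3595; the secondary image supplies 5975, so y = 5975/13 ≈ 459.62.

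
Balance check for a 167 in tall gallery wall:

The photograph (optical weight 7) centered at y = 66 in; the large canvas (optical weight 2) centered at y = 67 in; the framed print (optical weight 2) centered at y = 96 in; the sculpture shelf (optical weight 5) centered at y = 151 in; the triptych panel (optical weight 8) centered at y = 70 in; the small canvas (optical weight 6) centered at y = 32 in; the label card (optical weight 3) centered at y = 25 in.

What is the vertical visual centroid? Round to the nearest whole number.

Σw = 7 + 2 + 2 + 5 + 8 + 6 + 3 = 33.
y: moment 2370 / weight 33 ≈ 71.82

y ≈ 72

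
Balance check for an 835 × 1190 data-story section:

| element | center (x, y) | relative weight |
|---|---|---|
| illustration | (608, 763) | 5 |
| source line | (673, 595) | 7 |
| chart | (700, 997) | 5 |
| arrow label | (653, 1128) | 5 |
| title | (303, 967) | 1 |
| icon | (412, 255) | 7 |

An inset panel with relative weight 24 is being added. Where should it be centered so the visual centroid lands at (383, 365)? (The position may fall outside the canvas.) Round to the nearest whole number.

(124, -69)

New total weight: (5 + 7 + 5 + 5 + 1 + 7) + 24 = 54.
Along x: (17703 + 24·x) / 54 = 383 (existing moment 5·608 + 7·673 + 5·700 + 5·653 + 1·303 + 7·412 = 17703) ⇒ x = (20682 − 17703) / 24 ≈ 124.12.
Along y: (21357 + 24·y) / 54 = 365 (existing moment 5·763 + 7·595 + 5·997 + 5·1128 + 1·967 + 7·255 = 21357) ⇒ y = (19710 − 21357) / 24 ≈ -68.62.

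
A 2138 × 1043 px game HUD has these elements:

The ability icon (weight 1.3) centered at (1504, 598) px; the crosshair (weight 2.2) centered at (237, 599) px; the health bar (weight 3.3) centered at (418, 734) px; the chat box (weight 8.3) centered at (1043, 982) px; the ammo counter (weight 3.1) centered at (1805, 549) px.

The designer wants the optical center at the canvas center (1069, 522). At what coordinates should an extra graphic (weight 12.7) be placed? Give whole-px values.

After adding the extra graphic, total weight = 1.3 + 2.2 + 3.3 + 8.3 + 3.1 + 12.7 = 30.9.
x: target moment 30.9×1069 = 33032.1; current 1.3·1504 + 2.2·237 + 3.3·418 + 8.3·1043 + 3.1·1805 = 18108.4; the extra graphic supplies 14923.7, so x = 14923.7/12.7 ≈ 1175.09.
y: target moment 30.9×522 = 16129.8; current 1.3·598 + 2.2·599 + 3.3·734 + 8.3·982 + 3.1·549 = 14369.9; the extra graphic supplies 1759.9, so y = 1759.9/12.7 ≈ 138.57.

(1175, 139)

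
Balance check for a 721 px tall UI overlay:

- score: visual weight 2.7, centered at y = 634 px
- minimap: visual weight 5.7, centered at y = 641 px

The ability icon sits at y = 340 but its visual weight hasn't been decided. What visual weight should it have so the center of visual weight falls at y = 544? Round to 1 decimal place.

Fixed elements: Σw = 2.7 + 5.7 = 8.4, Σw·y = 2.7·634 + 5.7·641 = 5365.5.
Balance at y = 544 requires (5365.5 + w·340) / (8.4 + w) = 544.
So w = (544·8.4 − 5365.5)/(340 − 544) = -795.9/-204 ≈ 3.90.

w ≈ 3.9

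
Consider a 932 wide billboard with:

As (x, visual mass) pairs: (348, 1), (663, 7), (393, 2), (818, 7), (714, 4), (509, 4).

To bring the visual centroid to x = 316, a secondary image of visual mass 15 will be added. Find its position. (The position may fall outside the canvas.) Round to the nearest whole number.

x ≈ -250

After adding the secondary image, total weight = 1 + 7 + 2 + 7 + 4 + 4 + 15 = 40.
x: target moment 40×316 = 12640; current 1·348 + 7·663 + 2·393 + 7·818 + 4·714 + 4·509 = 16393; the secondary image supplies -3753, so x = -3753/15 ≈ -250.20.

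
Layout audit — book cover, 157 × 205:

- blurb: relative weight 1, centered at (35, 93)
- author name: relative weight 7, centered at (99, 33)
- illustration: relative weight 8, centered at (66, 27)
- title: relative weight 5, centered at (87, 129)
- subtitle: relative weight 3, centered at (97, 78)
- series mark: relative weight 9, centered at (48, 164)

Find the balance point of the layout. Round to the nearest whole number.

Σw = 1 + 7 + 8 + 5 + 3 + 9 = 33.
x-moment: 1·35 + 7·99 + 8·66 + 5·87 + 3·97 + 9·48 = 2414; centroid 2414/33 ≈ 73.15.
y-moment: 1·93 + 7·33 + 8·27 + 5·129 + 3·78 + 9·164 = 2895; centroid 2895/33 ≈ 87.73.

(73, 88)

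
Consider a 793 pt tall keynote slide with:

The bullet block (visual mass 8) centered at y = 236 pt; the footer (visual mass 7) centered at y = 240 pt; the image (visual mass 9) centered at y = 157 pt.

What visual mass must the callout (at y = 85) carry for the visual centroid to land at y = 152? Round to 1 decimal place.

w ≈ 19.9

Known weights sum to 8 + 7 + 9 = 24; their moment is 8·236 + 7·240 + 9·157 = 4981.
Balance at y = 152 requires (4981 + w·85) / (24 + w) = 152.
Rearranging, w·(85 − 152) = 152·24 − 4981 = -1333, so w ≈ -1333/-67 = 19.90.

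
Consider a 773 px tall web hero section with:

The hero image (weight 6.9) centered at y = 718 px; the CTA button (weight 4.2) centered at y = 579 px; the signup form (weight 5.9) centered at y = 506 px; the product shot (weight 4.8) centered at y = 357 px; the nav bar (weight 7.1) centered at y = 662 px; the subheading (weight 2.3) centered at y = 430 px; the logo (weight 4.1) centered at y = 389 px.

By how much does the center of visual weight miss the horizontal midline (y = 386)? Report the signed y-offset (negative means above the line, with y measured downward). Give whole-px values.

≈ 163 px

Weights sum to 6.9 + 4.2 + 5.9 + 4.8 + 7.1 + 2.3 + 4.1 = 35.3.
y: (6.9·718 + 4.2·579 + 5.9·506 + 4.8·357 + 7.1·662 + 2.3·430 + 4.1·389) / 35.3 = 19369.1 / 35.3 ≈ 548.70
Against y = 386, that's 548.70 − 386 = 162.70.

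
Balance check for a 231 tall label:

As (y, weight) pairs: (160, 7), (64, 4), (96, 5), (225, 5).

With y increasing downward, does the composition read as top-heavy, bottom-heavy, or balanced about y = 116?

Total weight = 7 + 4 + 5 + 5 = 21.
y: (7·160 + 4·64 + 5·96 + 5·225) / 21 = 2981 / 21 ≈ 141.95
142.0 lies below (larger y than) the midline 116, so the layout is bottom-heavy.

bottom-heavy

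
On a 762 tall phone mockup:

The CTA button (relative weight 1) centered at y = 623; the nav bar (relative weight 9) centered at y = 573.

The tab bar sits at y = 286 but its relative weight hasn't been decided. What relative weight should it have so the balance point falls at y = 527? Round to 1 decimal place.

w ≈ 2.1

Fixed elements: Σw = 1 + 9 = 10, Σw·y = 1·623 + 9·573 = 5780.
For the centroid to hit 527: (5780 + w·286) / (10 + w) = 527.
So w = (527·10 − 5780)/(286 − 527) = -510/-241 ≈ 2.12.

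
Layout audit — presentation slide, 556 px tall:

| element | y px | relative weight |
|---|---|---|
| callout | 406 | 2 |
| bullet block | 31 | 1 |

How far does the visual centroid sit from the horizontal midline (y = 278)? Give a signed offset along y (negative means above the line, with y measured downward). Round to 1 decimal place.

Weights sum to 2 + 1 = 3.
Σw·y = 2·406 + 1·31 = 843, so ȳ = 843/3 ≈ 281.00.
Offset from y = 278: 281.00 − 278 ≈ 3.00.

≈ 3.0 px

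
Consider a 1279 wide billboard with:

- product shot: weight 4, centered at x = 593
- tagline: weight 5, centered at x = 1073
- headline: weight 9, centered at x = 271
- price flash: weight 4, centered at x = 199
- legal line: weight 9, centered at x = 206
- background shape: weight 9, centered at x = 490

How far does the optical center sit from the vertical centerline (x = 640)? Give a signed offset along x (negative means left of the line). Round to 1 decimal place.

≈ -209.1

Weights sum to 4 + 5 + 9 + 4 + 9 + 9 = 40.
x: (4·593 + 5·1073 + 9·271 + 4·199 + 9·206 + 9·490) / 40 = 17236 / 40 ≈ 430.90
Difference: 430.90 − 640 ≈ -209.10.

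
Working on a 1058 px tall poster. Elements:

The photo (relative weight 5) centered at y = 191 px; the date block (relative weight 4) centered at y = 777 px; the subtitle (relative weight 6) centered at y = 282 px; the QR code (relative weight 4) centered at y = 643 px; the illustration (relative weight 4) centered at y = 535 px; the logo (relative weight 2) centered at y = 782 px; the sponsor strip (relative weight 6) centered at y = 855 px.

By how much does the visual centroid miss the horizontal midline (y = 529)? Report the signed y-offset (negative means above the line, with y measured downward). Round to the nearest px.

≈ 25 px

Σw = 5 + 4 + 6 + 4 + 4 + 2 + 6 = 31.
Σw·y = 5·191 + 4·777 + 6·282 + 4·643 + 4·535 + 2·782 + 6·855 = 17161, so ȳ = 17161/31 ≈ 553.58.
Difference: 553.58 − 529 ≈ 24.58.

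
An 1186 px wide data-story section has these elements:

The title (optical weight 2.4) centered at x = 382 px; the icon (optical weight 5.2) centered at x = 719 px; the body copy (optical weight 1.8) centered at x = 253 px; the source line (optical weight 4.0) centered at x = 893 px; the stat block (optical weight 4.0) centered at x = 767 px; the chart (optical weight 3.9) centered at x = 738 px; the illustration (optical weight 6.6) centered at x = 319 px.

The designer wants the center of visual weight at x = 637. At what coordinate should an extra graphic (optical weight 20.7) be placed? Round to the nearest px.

New total weight: (2.4 + 5.2 + 1.8 + 4.0 + 4.0 + 3.9 + 6.6) + 20.7 = 48.6.
x: target moment 48.6×637 = 30958.2; current 2.4·382 + 5.2·719 + 1.8·253 + 4.0·893 + 4.0·767 + 3.9·738 + 6.6·319 = 16734.6; the extra graphic supplies 14223.6, so x = 14223.6/20.7 ≈ 687.13.

x ≈ 687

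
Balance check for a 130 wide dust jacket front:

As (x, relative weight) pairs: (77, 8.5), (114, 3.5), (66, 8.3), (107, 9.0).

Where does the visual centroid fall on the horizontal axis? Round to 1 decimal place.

x ≈ 87.5

Total weight = 8.5 + 3.5 + 8.3 + 9.0 = 29.3.
x-moment: 8.5·77 + 3.5·114 + 8.3·66 + 9.0·107 = 2564.3; centroid 2564.3/29.3 ≈ 87.52.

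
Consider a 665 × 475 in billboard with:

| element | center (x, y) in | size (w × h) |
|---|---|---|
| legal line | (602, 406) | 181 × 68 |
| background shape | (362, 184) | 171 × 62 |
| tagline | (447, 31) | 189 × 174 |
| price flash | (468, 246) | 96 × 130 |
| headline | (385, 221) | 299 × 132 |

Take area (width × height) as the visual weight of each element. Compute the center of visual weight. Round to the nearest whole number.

Areas → weights: legal line 181·68 = 12308, background shape 171·62 = 10602, tagline 189·174 = 32886, price flash 96·130 = 12480, headline 299·132 = 39468; Σw = 107744.
x-moment: 12308·602 + 10602·362 + 32886·447 + 12480·468 + 39468·385 = 46983202; centroid 46983202/107744 ≈ 436.06.
y-moment: 12308·406 + 10602·184 + 32886·31 + 12480·246 + 39468·221 = 19759790; centroid 19759790/107744 ≈ 183.40.

(436, 183)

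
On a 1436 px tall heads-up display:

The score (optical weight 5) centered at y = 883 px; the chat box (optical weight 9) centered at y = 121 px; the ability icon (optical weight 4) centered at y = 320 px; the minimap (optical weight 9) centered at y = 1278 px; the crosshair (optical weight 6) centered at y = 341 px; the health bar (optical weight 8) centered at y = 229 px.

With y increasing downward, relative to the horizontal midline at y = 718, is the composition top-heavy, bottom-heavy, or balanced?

top-heavy

Total weight = 5 + 9 + 4 + 9 + 6 + 8 = 41.
Σw·y = 5·883 + 9·121 + 4·320 + 9·1278 + 6·341 + 8·229 = 22164, so ȳ = 22164/41 ≈ 540.59.
540.6 lies above (smaller y than) the midline 718, so the layout is top-heavy.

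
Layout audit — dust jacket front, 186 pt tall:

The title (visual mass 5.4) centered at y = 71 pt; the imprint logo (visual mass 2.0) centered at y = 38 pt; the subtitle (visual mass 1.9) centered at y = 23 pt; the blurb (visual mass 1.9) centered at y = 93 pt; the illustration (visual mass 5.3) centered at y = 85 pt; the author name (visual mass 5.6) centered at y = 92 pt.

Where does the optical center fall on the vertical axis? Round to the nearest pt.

y ≈ 74

Weights sum to 5.4 + 2.0 + 1.9 + 1.9 + 5.3 + 5.6 = 22.1.
y-moment: 5.4·71 + 2.0·38 + 1.9·23 + 1.9·93 + 5.3·85 + 5.6·92 = 1645.5; centroid 1645.5/22.1 ≈ 74.46.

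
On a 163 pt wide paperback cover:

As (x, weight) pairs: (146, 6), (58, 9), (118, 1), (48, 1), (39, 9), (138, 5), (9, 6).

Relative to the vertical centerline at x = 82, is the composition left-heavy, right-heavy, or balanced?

left-heavy

Total weight = 6 + 9 + 1 + 1 + 9 + 5 + 6 = 37.
Σw·x = 6·146 + 9·58 + 1·118 + 1·48 + 9·39 + 5·138 + 6·9 = 2659, so x̄ = 2659/37 ≈ 71.86.
Since 71.9 is left of 82, the composition reads left-heavy.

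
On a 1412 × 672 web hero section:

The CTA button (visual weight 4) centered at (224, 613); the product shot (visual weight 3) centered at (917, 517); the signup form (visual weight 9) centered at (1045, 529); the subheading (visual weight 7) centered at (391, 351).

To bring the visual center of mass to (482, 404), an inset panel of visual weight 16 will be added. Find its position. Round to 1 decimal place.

(188.1, 283.4)

With the inset panel, Σw becomes 4 + 3 + 9 + 7 + 16 = 39.
Along x: (15789 + 16·x) / 39 = 482 (existing moment 4·224 + 3·917 + 9·1045 + 7·391 = 15789) ⇒ x = (18798 − 15789) / 16 ≈ 188.06.
Along y: (11221 + 16·y) / 39 = 404 (existing moment 4·613 + 3·517 + 9·529 + 7·351 = 11221) ⇒ y = (15756 − 11221) / 16 ≈ 283.44.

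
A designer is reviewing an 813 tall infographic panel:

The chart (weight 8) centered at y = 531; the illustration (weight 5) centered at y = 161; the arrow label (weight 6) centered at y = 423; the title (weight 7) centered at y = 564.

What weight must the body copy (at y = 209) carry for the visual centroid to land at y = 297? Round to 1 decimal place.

Known weights sum to 8 + 5 + 6 + 7 = 26; their moment is 8·531 + 5·161 + 6·423 + 7·564 = 11539.
For the centroid to hit 297: (11539 + w·209) / (26 + w) = 297.
Rearranging, w·(209 − 297) = 297·26 − 11539 = -3817, so w ≈ -3817/-88 = 43.38.

w ≈ 43.4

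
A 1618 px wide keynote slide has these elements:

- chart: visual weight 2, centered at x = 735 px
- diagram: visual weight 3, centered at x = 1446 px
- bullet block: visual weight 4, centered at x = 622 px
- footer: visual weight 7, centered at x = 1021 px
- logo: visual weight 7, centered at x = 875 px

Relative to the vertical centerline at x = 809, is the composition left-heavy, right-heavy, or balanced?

right-heavy

Weights sum to 2 + 3 + 4 + 7 + 7 = 23.
x-moment: 2·735 + 3·1446 + 4·622 + 7·1021 + 7·875 = 21568; centroid 21568/23 ≈ 937.74.
Since 937.7 is right of 809, the composition reads right-heavy.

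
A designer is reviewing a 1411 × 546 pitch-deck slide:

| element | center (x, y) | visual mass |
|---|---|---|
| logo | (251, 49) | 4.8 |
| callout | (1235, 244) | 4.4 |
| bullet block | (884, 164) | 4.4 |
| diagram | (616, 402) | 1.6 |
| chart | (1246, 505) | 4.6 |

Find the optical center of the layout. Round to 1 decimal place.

(871.0, 252.4)

Weights sum to 4.8 + 4.4 + 4.4 + 1.6 + 4.6 = 19.8.
x: (4.8·251 + 4.4·1235 + 4.4·884 + 1.6·616 + 4.6·1246) / 19.8 = 17245.6 / 19.8 ≈ 870.99
y: (4.8·49 + 4.4·244 + 4.4·164 + 1.6·402 + 4.6·505) / 19.8 = 4996.6 / 19.8 ≈ 252.35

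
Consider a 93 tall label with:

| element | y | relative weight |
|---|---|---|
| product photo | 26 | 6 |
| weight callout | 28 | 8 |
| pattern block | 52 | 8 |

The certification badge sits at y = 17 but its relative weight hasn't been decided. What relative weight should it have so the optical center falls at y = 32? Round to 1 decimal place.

Fixed elements: Σw = 6 + 8 + 8 = 22, Σw·y = 6·26 + 8·28 + 8·52 = 796.
For the centroid to hit 32: (796 + w·17) / (22 + w) = 32.
Solving: w = (32·22 − 796) / (17 − 32) = -92 / -15 ≈ 6.13.

w ≈ 6.1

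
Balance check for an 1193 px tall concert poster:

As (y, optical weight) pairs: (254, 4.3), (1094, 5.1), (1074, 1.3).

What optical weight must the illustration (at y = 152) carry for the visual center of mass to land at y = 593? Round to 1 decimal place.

w ≈ 3.9

Known weights sum to 4.3 + 5.1 + 1.3 = 10.7; their moment is 4.3·254 + 5.1·1094 + 1.3·1074 = 8067.8.
Set Σw·y/Σw = 593: (8067.8 + 152w) = 593·(10.7 + w).
Solving: w = (593·10.7 − 8067.8) / (152 − 593) = -1722.7 / -441 ≈ 3.91.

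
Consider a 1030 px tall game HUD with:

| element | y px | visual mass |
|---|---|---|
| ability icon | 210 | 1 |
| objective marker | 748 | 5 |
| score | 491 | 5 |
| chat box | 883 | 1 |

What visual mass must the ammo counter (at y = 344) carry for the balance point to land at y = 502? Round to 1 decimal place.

Existing Σw = 12 (1 + 5 + 5 + 1); existing moment 1·210 + 5·748 + 5·491 + 1·883 = 7288.
For the centroid to hit 502: (7288 + w·344) / (12 + w) = 502.
Solving: w = (502·12 − 7288) / (344 − 502) = -1264 / -158 ≈ 8.00.

w ≈ 8.0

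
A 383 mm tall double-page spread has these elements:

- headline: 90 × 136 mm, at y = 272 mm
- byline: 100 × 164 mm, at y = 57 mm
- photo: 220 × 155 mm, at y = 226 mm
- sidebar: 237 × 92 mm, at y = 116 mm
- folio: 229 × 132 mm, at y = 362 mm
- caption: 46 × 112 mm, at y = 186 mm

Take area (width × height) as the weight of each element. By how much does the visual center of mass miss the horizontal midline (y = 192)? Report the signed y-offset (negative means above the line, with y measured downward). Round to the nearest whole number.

≈ 28 mm

Areas → weights: headline 90·136 = 12240, byline 100·164 = 16400, photo 220·155 = 34100, sidebar 237·92 = 21804, folio 229·132 = 30228, caption 46·112 = 5152; Σw = 119924.
Σw·y = 26400752; ȳ = 26400752/119924 ≈ 220.15.
Offset from y = 192: 220.15 − 192 ≈ 28.15.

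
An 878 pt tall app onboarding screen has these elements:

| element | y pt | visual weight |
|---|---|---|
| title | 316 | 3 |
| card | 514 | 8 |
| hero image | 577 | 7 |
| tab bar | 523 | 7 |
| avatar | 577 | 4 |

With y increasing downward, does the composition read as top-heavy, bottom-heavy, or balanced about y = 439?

bottom-heavy

Total weight = 3 + 8 + 7 + 7 + 4 = 29.
Σw·y = 3·316 + 8·514 + 7·577 + 7·523 + 4·577 = 15068, so ȳ = 15068/29 ≈ 519.59.
Since 519.6 is below (larger y than) 439, the composition reads bottom-heavy.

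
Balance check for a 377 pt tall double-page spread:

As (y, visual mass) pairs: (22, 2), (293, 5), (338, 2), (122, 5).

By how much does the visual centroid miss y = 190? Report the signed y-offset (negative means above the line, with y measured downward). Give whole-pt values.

Total weight = 2 + 5 + 2 + 5 = 14.
y-moment: 2·22 + 5·293 + 2·338 + 5·122 = 2795; centroid 2795/14 ≈ 199.64.
Offset from y = 190: 199.64 − 190 ≈ 9.64.

≈ 10 pt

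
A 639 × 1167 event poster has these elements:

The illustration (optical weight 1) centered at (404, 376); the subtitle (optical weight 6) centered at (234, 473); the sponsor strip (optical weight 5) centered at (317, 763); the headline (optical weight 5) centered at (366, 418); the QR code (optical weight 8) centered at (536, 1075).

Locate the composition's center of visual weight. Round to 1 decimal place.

(380.4, 708.8)

Σw = 1 + 6 + 5 + 5 + 8 = 25.
x: (1·404 + 6·234 + 5·317 + 5·366 + 8·536) / 25 = 9511 / 25 ≈ 380.44
y: (1·376 + 6·473 + 5·763 + 5·418 + 8·1075) / 25 = 17719 / 25 ≈ 708.76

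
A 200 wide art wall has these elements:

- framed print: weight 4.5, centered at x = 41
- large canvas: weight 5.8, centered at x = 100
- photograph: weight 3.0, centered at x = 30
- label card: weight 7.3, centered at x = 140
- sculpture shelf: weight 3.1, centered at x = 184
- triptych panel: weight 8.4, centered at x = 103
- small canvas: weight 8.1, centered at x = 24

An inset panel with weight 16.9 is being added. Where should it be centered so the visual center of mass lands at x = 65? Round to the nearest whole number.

After adding the inset panel, total weight = 4.5 + 5.8 + 3.0 + 7.3 + 3.1 + 8.4 + 8.1 + 16.9 = 57.1.
Along x: (3506.5 + 16.9·x) / 57.1 = 65 (existing moment 4.5·41 + 5.8·100 + 3.0·30 + 7.3·140 + 3.1·184 + 8.4·103 + 8.1·24 = 3506.5) ⇒ x = (3711.5 − 3506.5) / 16.9 ≈ 12.13.

x ≈ 12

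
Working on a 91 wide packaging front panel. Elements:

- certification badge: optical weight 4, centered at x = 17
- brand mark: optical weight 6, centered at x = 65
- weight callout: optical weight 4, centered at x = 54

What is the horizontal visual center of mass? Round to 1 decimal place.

x ≈ 48.1

Total weight = 4 + 6 + 4 = 14.
x: (4·17 + 6·65 + 4·54) / 14 = 674 / 14 ≈ 48.14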